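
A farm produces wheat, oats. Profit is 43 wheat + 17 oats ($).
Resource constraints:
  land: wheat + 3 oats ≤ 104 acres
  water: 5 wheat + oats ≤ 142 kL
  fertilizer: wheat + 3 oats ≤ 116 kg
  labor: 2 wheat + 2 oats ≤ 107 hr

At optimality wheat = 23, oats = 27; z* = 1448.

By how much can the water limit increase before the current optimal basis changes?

Binding constraints: land, water. The basis is B = [[1,3],[5,1]] with det -14.
Per unit increase in water, x* moves by d = (0.2143, -0.0714).
The basis stays optimal until labor becomes binding; allowable increase = 24.5 kL.

24.5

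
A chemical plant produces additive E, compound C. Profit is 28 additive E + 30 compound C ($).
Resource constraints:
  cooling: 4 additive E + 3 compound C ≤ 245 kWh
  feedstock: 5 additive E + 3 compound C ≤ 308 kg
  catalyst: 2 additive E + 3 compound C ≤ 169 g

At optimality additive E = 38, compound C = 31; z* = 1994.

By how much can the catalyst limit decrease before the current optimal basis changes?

Binding constraints: cooling, catalyst. The basis is B = [[4,3],[2,3]] with det 6.
Per unit decrease in catalyst, x* moves by d = (0.5, -0.6667).
The basis stays optimal until compound C reaches 0; allowable decrease = 46.5 g.

46.5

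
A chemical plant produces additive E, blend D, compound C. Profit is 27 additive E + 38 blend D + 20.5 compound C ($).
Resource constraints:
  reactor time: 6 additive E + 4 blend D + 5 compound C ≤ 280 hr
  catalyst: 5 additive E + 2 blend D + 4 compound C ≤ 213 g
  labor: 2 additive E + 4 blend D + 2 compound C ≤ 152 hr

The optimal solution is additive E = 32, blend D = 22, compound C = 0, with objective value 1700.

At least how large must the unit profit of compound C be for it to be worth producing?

Binding: reactor time and labor. Non-binding: catalyst (9 unused).
Slack constraints have shadow price 0 (complementary slackness).
From A_Bᵀ y = c: 6·y_reactor time + 2·y_labor = 27; 4·y_reactor time + 4·y_labor = 38.
Solving: y_reactor time = 2, y_labor = 7.5.
compound C enters the basis when its profit ≥ yᵀa₃ = 2·5 + 7.5·2 = 25.

25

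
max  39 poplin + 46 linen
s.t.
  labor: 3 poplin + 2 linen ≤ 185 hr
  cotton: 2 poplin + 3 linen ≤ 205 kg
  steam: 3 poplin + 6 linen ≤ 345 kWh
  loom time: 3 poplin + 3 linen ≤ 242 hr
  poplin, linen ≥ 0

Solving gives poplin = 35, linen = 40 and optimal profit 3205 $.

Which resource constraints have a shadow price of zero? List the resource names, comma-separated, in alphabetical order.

cotton, loom time

labor: 185/185 (binding)
cotton: 190/205 (slack 15)
steam: 345/345 (binding)
loom time: 225/242 (slack 17)
By complementary slackness, a constraint with positive slack has shadow price 0 → cotton, loom time.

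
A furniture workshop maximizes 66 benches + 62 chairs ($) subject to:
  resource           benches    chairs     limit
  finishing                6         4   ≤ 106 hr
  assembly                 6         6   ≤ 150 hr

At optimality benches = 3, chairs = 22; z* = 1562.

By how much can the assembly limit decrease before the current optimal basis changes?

Binding constraints: finishing, assembly. The basis is B = [[6,4],[6,6]] with det 12.
Per unit decrease in assembly, x* moves by d = (0.3333, -0.5).
The basis stays optimal until chairs reaches 0; allowable decrease = 44 hr.

44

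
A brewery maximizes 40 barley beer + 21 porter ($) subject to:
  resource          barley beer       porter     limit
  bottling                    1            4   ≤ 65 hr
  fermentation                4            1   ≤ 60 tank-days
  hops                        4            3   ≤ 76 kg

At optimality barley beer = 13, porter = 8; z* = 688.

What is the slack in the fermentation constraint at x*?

fermentation used = 4·13 + 1·8 = 60; slack = 60 − 60 = 0.

0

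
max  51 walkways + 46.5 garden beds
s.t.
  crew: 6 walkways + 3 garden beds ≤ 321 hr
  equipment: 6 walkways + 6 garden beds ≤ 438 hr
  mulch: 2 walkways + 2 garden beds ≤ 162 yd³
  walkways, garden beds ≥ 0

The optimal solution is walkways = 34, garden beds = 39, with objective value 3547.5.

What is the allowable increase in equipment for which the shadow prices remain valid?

48

Binding constraints: crew, equipment. The basis is B = [[6,3],[6,6]] with det 18.
Per unit increase in equipment, x* moves by d = (-0.1667, 0.3333).
The basis stays optimal until mulch becomes binding; allowable increase = 48 hr.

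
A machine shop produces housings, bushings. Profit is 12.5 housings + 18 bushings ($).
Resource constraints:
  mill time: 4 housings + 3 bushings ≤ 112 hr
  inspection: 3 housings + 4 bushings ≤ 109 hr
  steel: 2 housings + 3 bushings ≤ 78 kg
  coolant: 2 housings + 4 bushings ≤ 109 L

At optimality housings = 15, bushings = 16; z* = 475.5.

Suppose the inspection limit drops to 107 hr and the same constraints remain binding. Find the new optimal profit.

472.5

Check each constraint at x*: mill time 108/112 (slack 4); inspection 109/109 (tight); steel 78/78 (tight); coolant 94/109 (slack 15).
Since mill time, coolant are not tight, their duals are 0.
From A_Bᵀ y = c: 3·y_inspection + 2·y_steel = 12.5; 4·y_inspection + 3·y_steel = 18.
→ y_inspection = 1.5 and y_steel = 4.
Δz = y_inspection·Δb = 1.5 × (-2) = -3, so new z* = 475.5 − 3 = 472.5.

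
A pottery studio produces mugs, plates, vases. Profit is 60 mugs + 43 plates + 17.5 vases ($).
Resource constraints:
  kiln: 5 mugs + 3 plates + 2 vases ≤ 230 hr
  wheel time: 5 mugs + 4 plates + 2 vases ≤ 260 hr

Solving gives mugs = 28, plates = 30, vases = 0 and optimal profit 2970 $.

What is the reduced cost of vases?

At the optimum: kiln uses 230 of 230 (binding); wheel time uses 260 of 260 (binding).
The binding rows give the dual system: 5·y_kiln + 5·y_wheel time = 60 and 3·y_kiln + 4·y_wheel time = 43.
Solving: y_kiln = 5, y_wheel time = 7.
Reduced cost of vases: c₃ − yᵀa₃ = 17.5 − (5·2 + 7·2) = 17.5 − 24 = -6.5.

-6.5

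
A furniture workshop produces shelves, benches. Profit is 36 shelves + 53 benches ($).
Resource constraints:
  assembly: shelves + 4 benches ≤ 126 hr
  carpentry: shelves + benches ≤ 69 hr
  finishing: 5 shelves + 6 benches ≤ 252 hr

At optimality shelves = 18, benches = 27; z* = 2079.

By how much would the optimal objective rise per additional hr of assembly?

3.5

At the optimum: assembly uses 126 of 126 (binding); carpentry uses 45 of 69 (slack = 24); finishing uses 252 of 252 (binding).
Slack constraints have shadow price 0 (complementary slackness).
The binding rows give the dual system: 1·y_assembly + 5·y_finishing = 36 and 4·y_assembly + 6·y_finishing = 53.
Solving: y_assembly = 3.5, y_finishing = 6.5.
Shadow price of assembly = 3.5.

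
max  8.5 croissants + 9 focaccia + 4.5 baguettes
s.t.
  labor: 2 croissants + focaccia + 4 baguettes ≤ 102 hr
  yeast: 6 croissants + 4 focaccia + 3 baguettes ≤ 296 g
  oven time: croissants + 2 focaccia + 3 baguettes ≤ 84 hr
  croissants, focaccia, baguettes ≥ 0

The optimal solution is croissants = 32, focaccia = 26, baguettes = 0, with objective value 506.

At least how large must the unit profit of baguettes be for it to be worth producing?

Check each constraint at x*: labor 90/102 (slack 12); yeast 296/296 (tight); oven time 84/84 (tight).
Since labor is not tight, its dual is 0.
From A_Bᵀ y = c: 6·y_yeast + 1·y_oven time = 8.5; 4·y_yeast + 2·y_oven time = 9.
This yields shadow prices y_yeast = 1, y_oven time = 2.5.
baguettes enters the basis when its profit ≥ yᵀa₃ = 1·3 + 2.5·3 = 10.5.

10.5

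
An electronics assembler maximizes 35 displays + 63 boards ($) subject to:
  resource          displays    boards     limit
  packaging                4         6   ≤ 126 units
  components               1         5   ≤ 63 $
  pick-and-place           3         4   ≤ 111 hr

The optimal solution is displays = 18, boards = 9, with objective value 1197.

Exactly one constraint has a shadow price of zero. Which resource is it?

pick-and-place

packaging: 126/126 (binding)
components: 63/63 (binding)
pick-and-place: 90/111 (slack 21)
By complementary slackness, a constraint with positive slack has shadow price 0 → pick-and-place.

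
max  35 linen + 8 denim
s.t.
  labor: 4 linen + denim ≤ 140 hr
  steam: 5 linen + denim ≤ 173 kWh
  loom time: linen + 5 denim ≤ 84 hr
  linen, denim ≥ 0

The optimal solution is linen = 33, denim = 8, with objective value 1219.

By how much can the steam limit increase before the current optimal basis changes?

2

Binding constraints: labor, steam. The basis is B = [[4,1],[5,1]] with det -1.
Per unit increase in steam, x* moves by d = (1, -4).
The basis stays optimal until denim reaches 0; allowable increase = 2 kWh.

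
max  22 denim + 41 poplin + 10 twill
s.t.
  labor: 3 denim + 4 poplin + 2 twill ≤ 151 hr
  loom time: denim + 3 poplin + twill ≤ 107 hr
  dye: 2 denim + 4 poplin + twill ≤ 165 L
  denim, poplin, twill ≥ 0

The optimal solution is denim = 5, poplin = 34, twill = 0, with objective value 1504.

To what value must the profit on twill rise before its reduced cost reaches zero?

17

At the optimum: labor uses 151 of 151 (binding); loom time uses 107 of 107 (binding); dye uses 146 of 165 (slack = 19).
Since dye is not tight, its dual is 0.
From A_Bᵀ y = c: 3·y_labor + 1·y_loom time = 22; 4·y_labor + 3·y_loom time = 41.
→ y_labor = 5 and y_loom time = 7.
twill enters the basis when its profit ≥ yᵀa₃ = 5·2 + 7·1 = 17.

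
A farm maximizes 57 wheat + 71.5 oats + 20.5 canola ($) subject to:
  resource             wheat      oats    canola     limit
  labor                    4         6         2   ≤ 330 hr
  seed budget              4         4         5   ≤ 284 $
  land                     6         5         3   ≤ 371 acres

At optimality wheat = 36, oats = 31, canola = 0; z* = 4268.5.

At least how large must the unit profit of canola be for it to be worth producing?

Binding: labor and land. Non-binding: seed budget (16 unused).
Slack constraints have shadow price 0 (complementary slackness).
The binding rows give the dual system: 4·y_labor + 6·y_land = 57 and 6·y_labor + 5·y_land = 71.5.
→ y_labor = 9 and y_land = 3.5.
canola enters the basis when its profit ≥ yᵀa₃ = 9·2 + 3.5·3 = 28.5.

28.5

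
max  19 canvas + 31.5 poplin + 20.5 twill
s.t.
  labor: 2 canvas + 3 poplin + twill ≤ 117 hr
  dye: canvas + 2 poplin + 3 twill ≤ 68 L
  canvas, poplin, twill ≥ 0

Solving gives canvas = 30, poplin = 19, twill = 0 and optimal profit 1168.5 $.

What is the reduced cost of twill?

At the optimum: labor uses 117 of 117 (binding); dye uses 68 of 68 (binding).
The binding rows give the dual system: 2·y_labor + 1·y_dye = 19 and 3·y_labor + 2·y_dye = 31.5.
Solving: y_labor = 6.5, y_dye = 6.
Reduced cost of twill: c₃ − yᵀa₃ = 20.5 − (6.5·1 + 6·3) = 20.5 − 24.5 = -4.

-4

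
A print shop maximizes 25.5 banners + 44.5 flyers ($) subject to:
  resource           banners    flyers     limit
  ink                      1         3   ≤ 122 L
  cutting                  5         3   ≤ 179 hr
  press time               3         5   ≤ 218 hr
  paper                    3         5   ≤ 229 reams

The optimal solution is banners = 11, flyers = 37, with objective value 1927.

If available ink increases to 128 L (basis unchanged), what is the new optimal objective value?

Check each constraint at x*: ink 122/122 (tight); cutting 166/179 (slack 13); press time 218/218 (tight); paper 218/229 (slack 11).
By complementary slackness, y = 0 for the non-binding constraints.
The binding rows give the dual system: 1·y_ink + 3·y_press time = 25.5 and 3·y_ink + 5·y_press time = 44.5.
→ y_ink = 1.5 and y_press time = 8.
Δz = y_ink·Δb = 1.5 × (6) = 9, so new z* = 1927 + 9 = 1936.

1936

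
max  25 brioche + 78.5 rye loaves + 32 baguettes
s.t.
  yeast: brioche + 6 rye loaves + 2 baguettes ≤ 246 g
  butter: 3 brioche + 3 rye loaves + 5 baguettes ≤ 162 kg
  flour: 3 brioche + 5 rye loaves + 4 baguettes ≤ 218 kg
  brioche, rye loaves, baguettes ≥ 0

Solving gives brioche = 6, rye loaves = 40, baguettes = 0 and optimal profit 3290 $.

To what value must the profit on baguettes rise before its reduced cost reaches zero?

At the optimum: yeast uses 246 of 246 (binding); butter uses 138 of 162 (slack = 24); flour uses 218 of 218 (binding).
Slack constraints have shadow price 0 (complementary slackness).
Dual feasibility on the basic columns requires 1·y_yeast + 3·y_flour = 25, 6·y_yeast + 5·y_flour = 78.5.
This yields shadow prices y_yeast = 8.5, y_flour = 5.5.
baguettes enters the basis when its profit ≥ yᵀa₃ = 8.5·2 + 5.5·4 = 39.

39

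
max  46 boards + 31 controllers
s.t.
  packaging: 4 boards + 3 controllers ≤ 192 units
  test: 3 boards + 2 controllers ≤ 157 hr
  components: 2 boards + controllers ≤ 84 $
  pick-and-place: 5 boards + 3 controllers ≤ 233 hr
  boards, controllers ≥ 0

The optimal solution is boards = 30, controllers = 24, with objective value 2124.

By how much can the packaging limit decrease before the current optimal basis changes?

24

Binding constraints: packaging, components. The basis is B = [[4,3],[2,1]] with det -2.
Per unit decrease in packaging, x* moves by d = (0.5, -1).
The basis stays optimal until controllers reaches 0; allowable decrease = 24 units.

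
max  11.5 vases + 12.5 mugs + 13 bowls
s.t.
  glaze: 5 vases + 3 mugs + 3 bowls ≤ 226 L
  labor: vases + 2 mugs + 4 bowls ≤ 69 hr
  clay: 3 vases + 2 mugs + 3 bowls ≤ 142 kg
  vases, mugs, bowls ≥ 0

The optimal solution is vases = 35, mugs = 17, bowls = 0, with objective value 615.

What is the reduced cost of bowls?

-7.5

Binding: glaze and labor. Non-binding: clay (3 unused).
Slack constraints have shadow price 0 (complementary slackness).
From A_Bᵀ y = c: 5·y_glaze + 1·y_labor = 11.5; 3·y_glaze + 2·y_labor = 12.5.
Solving: y_glaze = 1.5, y_labor = 4.
Reduced cost of bowls: c₃ − yᵀa₃ = 13 − (1.5·3 + 4·4) = 13 − 20.5 = -7.5.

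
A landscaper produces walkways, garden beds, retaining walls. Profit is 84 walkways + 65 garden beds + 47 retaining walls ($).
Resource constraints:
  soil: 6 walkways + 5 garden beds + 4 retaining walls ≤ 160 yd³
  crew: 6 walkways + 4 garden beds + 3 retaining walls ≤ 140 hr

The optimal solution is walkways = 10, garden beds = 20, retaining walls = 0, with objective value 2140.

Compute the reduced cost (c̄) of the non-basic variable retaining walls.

-4

At the optimum: soil uses 160 of 160 (binding); crew uses 140 of 140 (binding).
From A_Bᵀ y = c: 6·y_soil + 6·y_crew = 84; 5·y_soil + 4·y_crew = 65.
This yields shadow prices y_soil = 9, y_crew = 5.
Reduced cost of retaining walls: c₃ − yᵀa₃ = 47 − (9·4 + 5·3) = 47 − 51 = -4.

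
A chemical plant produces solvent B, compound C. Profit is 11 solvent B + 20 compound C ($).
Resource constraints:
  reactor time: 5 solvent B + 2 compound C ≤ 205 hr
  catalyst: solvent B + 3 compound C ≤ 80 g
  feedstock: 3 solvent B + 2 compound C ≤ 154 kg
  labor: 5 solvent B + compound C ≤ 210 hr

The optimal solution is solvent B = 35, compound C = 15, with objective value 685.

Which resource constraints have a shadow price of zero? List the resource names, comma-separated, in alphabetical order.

reactor time: 205/205 (binding)
catalyst: 80/80 (binding)
feedstock: 135/154 (slack 19)
labor: 190/210 (slack 20)
By complementary slackness, a constraint with positive slack has shadow price 0 → feedstock, labor.

feedstock, labor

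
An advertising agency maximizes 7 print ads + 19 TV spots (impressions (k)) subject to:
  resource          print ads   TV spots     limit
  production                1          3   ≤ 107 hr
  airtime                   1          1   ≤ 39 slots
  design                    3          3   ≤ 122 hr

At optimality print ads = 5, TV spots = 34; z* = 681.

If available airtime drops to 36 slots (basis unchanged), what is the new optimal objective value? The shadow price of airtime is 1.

678

Δb = -3, so new z* = 681 + (1)·(-3) = 681 − 3 = 678.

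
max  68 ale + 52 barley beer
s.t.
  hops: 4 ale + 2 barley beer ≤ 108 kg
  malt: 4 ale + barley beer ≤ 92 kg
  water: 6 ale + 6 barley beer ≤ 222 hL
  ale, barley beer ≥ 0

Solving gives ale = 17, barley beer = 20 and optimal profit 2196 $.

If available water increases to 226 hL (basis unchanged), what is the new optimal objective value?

2220

Check each constraint at x*: hops 108/108 (tight); malt 88/92 (slack 4); water 222/222 (tight).
Slack constraints have shadow price 0 (complementary slackness).
Dual feasibility on the basic columns requires 4·y_hops + 6·y_water = 68, 2·y_hops + 6·y_water = 52.
Solving: y_hops = 8, y_water = 6.
Δz = y_water·Δb = 6 × (4) = 24, so new z* = 2196 + 24 = 2220.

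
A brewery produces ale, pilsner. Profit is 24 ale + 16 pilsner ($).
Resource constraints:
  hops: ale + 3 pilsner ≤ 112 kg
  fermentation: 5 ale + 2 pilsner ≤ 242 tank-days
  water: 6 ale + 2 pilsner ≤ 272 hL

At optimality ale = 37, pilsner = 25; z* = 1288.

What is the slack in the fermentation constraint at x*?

7

fermentation used = 5·37 + 2·25 = 235; slack = 242 − 235 = 7.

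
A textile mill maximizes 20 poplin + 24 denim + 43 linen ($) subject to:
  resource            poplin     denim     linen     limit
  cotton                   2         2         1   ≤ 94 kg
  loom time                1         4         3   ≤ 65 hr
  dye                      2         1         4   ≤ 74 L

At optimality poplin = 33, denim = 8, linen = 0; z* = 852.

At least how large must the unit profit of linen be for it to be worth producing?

Binding: loom time and dye. Non-binding: cotton (12 unused).
Slack constraints have shadow price 0 (complementary slackness).
The binding rows give the dual system: 1·y_loom time + 2·y_dye = 20 and 4·y_loom time + 1·y_dye = 24.
→ y_loom time = 4 and y_dye = 8.
linen enters the basis when its profit ≥ yᵀa₃ = 4·3 + 8·4 = 44.

44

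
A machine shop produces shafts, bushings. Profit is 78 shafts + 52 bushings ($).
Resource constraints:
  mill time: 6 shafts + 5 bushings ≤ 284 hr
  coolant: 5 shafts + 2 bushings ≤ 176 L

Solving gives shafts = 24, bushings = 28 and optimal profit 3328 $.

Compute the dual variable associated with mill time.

Check each constraint at x*: mill time 284/284 (tight); coolant 176/176 (tight).
Dual feasibility on the basic columns requires 6·y_mill time + 5·y_coolant = 78, 5·y_mill time + 2·y_coolant = 52.
→ y_mill time = 8 and y_coolant = 6.
Shadow price of mill time = 8.

8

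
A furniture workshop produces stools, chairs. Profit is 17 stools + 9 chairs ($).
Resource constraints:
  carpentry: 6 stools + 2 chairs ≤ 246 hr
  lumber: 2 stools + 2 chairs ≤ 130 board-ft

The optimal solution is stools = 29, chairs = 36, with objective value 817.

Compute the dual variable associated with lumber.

2.5

At the optimum: carpentry uses 246 of 246 (binding); lumber uses 130 of 130 (binding).
Dual feasibility on the basic columns requires 6·y_carpentry + 2·y_lumber = 17, 2·y_carpentry + 2·y_lumber = 9.
Solving: y_carpentry = 2, y_lumber = 2.5.
Shadow price of lumber = 2.5.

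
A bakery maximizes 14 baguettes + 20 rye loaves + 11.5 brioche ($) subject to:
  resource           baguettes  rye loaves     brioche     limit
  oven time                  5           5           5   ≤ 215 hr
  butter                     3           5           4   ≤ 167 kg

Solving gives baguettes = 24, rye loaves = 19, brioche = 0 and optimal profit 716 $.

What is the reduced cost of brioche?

Check each constraint at x*: oven time 215/215 (tight); butter 167/167 (tight).
Dual feasibility on the basic columns requires 5·y_oven time + 3·y_butter = 14, 5·y_oven time + 5·y_butter = 20.
Solving: y_oven time = 1, y_butter = 3.
Reduced cost of brioche: c₃ − yᵀa₃ = 11.5 − (1·5 + 3·4) = 11.5 − 17 = -5.5.

-5.5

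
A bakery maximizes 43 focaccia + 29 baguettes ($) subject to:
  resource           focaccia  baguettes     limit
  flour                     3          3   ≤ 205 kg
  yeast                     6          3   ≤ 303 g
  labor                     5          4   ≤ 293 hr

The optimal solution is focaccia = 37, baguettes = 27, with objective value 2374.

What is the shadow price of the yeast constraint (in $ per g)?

Check each constraint at x*: flour 192/205 (slack 13); yeast 303/303 (tight); labor 293/293 (tight).
By complementary slackness, y = 0 for the non-binding constraint.
The binding rows give the dual system: 6·y_yeast + 5·y_labor = 43 and 3·y_yeast + 4·y_labor = 29.
This yields shadow prices y_yeast = 3, y_labor = 5.
Shadow price of yeast = 3.

3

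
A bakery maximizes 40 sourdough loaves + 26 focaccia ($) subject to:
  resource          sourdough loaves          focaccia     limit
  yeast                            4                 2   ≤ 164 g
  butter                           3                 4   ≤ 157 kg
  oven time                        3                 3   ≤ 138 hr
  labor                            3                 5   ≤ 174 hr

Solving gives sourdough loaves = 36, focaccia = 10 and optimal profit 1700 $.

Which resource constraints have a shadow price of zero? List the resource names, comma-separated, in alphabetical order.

yeast: 164/164 (binding)
butter: 148/157 (slack 9)
oven time: 138/138 (binding)
labor: 158/174 (slack 16)
By complementary slackness, a constraint with positive slack has shadow price 0 → butter, labor.

butter, labor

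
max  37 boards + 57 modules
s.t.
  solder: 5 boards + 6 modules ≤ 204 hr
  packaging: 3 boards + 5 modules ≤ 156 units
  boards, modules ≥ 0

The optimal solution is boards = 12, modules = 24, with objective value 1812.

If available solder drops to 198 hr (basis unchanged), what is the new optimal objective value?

1800

Both solder and packaging are binding at x*.
From A_Bᵀ y = c: 5·y_solder + 3·y_packaging = 37; 6·y_solder + 5·y_packaging = 57.
→ y_solder = 2 and y_packaging = 9.
Δz = y_solder·Δb = 2 × (-6) = -12, so new z* = 1812 − 12 = 1800.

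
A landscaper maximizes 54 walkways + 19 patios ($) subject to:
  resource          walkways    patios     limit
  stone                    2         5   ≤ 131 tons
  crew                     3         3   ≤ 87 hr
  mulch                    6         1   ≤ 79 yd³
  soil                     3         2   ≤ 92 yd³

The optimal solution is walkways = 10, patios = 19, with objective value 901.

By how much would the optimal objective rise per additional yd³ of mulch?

7

Check each constraint at x*: stone 115/131 (slack 16); crew 87/87 (tight); mulch 79/79 (tight); soil 68/92 (slack 24).
Since stone, soil are not tight, their duals are 0.
Dual feasibility on the basic columns requires 3·y_crew + 6·y_mulch = 54, 3·y_crew + 1·y_mulch = 19.
Solving: y_crew = 4, y_mulch = 7.
Shadow price of mulch = 7.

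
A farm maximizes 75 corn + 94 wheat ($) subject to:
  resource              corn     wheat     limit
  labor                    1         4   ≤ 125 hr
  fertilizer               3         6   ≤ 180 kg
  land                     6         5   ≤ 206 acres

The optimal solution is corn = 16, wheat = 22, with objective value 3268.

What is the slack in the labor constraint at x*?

labor used = 1·16 + 4·22 = 104; slack = 125 − 104 = 21.

21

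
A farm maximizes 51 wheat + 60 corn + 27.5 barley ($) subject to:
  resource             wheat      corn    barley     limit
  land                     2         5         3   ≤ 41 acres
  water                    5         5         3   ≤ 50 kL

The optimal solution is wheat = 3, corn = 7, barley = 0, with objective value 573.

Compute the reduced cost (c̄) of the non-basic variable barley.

At the optimum: land uses 41 of 41 (binding); water uses 50 of 50 (binding).
Dual feasibility on the basic columns requires 2·y_land + 5·y_water = 51, 5·y_land + 5·y_water = 60.
This yields shadow prices y_land = 3, y_water = 9.
Reduced cost of barley: c₃ − yᵀa₃ = 27.5 − (3·3 + 9·3) = 27.5 − 36 = -8.5.

-8.5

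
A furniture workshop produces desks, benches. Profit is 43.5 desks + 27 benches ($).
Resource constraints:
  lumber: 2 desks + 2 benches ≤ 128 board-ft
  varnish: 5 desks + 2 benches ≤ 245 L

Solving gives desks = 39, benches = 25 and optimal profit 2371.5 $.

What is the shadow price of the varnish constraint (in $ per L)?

At the optimum: lumber uses 128 of 128 (binding); varnish uses 245 of 245 (binding).
Dual feasibility on the basic columns requires 2·y_lumber + 5·y_varnish = 43.5, 2·y_lumber + 2·y_varnish = 27.
Solving: y_lumber = 8, y_varnish = 5.5.
Shadow price of varnish = 5.5.

5.5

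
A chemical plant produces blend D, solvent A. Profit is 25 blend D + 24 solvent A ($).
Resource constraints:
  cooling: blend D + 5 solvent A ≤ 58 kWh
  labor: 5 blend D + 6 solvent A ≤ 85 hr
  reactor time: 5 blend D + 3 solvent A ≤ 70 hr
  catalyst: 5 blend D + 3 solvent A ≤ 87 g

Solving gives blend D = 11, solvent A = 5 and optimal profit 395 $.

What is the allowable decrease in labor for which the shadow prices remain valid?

Binding constraints: labor, reactor time. The basis is B = [[5,6],[5,3]] with det -15.
Per unit decrease in labor, x* moves by d = (0.2, -0.3333).
The basis stays optimal until solvent A reaches 0; allowable decrease = 15 hr.

15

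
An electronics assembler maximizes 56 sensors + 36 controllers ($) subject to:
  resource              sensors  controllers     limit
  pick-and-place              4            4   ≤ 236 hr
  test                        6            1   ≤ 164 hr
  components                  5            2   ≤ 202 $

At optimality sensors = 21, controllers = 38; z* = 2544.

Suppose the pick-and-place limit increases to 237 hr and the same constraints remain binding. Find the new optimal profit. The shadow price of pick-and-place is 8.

Δb = 1, so new z* = 2544 + (8)·(1) = 2544 + 8 = 2552.

2552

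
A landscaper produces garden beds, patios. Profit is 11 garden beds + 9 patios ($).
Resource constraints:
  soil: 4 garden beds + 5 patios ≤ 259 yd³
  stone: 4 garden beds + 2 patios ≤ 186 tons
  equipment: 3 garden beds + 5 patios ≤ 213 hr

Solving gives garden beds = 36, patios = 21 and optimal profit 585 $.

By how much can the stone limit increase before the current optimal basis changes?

Binding constraints: stone, equipment. The basis is B = [[4,2],[3,5]] with det 14.
Per unit increase in stone, x* moves by d = (0.3571, -0.2143).
The basis stays optimal until soil becomes binding; allowable increase = 28 tons.

28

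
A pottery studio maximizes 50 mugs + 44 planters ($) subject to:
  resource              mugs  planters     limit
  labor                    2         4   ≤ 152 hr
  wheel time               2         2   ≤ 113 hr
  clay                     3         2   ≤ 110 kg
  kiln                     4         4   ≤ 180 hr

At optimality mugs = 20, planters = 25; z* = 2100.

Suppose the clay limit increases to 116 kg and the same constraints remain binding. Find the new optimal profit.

Check each constraint at x*: labor 140/152 (slack 12); wheel time 90/113 (slack 23); clay 110/110 (tight); kiln 180/180 (tight).
Since labor, wheel time are not tight, their duals are 0.
The binding rows give the dual system: 3·y_clay + 4·y_kiln = 50 and 2·y_clay + 4·y_kiln = 44.
This yields shadow prices y_clay = 6, y_kiln = 8.
Δz = y_clay·Δb = 6 × (6) = 36, so new z* = 2100 + 36 = 2136.

2136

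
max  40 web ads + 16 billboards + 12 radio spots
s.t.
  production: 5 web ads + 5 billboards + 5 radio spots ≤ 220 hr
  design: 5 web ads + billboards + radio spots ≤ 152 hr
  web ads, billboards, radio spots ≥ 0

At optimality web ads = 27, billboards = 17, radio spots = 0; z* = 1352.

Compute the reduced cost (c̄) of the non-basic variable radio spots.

Both production and design are binding at x*.
From A_Bᵀ y = c: 5·y_production + 5·y_design = 40; 5·y_production + 1·y_design = 16.
→ y_production = 2 and y_design = 6.
Reduced cost of radio spots: c₃ − yᵀa₃ = 12 − (2·5 + 6·1) = 12 − 16 = -4.

-4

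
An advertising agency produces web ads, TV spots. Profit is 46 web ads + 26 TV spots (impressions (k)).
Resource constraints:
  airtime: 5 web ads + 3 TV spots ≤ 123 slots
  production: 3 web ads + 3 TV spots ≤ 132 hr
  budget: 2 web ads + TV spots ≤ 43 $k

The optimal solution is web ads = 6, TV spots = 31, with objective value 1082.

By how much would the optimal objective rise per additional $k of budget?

Binding: airtime and budget. Non-binding: production (21 unused).
Slack constraints have shadow price 0 (complementary slackness).
The binding rows give the dual system: 5·y_airtime + 2·y_budget = 46 and 3·y_airtime + 1·y_budget = 26.
This yields shadow prices y_airtime = 6, y_budget = 8.
Shadow price of budget = 8.

8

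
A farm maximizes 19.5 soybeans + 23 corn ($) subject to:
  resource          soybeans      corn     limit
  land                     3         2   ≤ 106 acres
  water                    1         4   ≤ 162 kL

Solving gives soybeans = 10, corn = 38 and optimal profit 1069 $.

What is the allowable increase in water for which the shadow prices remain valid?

50

Binding constraints: land, water. The basis is B = [[3,2],[1,4]] with det 10.
Per unit increase in water, x* moves by d = (-0.2, 0.3).
The basis stays optimal until soybeans reaches 0; allowable increase = 50 kL.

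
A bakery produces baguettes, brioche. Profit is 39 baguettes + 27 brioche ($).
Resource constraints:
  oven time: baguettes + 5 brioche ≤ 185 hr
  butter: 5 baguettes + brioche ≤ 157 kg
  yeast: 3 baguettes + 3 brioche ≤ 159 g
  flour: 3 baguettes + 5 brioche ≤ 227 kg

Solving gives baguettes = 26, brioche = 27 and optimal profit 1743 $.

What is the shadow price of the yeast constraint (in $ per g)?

At the optimum: oven time uses 161 of 185 (slack = 24); butter uses 157 of 157 (binding); yeast uses 159 of 159 (binding); flour uses 213 of 227 (slack = 14).
Since oven time, flour are not tight, their duals are 0.
The binding rows give the dual system: 5·y_butter + 3·y_yeast = 39 and 1·y_butter + 3·y_yeast = 27.
→ y_butter = 3 and y_yeast = 8.
Shadow price of yeast = 8.

8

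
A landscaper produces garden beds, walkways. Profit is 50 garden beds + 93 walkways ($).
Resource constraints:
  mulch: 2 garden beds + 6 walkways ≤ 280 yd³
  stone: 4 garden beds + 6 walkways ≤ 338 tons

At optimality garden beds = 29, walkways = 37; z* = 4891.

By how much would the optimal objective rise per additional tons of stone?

9.5

At the optimum: mulch uses 280 of 280 (binding); stone uses 338 of 338 (binding).
From A_Bᵀ y = c: 2·y_mulch + 4·y_stone = 50; 6·y_mulch + 6·y_stone = 93.
This yields shadow prices y_mulch = 6, y_stone = 9.5.
Shadow price of stone = 9.5.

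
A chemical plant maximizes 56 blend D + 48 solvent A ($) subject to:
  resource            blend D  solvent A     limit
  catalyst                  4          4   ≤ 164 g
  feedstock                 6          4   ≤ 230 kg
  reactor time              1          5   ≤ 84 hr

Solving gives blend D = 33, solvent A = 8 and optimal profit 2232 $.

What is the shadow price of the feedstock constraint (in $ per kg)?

At the optimum: catalyst uses 164 of 164 (binding); feedstock uses 230 of 230 (binding); reactor time uses 73 of 84 (slack = 11).
By complementary slackness, y = 0 for the non-binding constraint.
The binding rows give the dual system: 4·y_catalyst + 6·y_feedstock = 56 and 4·y_catalyst + 4·y_feedstock = 48.
This yields shadow prices y_catalyst = 8, y_feedstock = 4.
Shadow price of feedstock = 4.

4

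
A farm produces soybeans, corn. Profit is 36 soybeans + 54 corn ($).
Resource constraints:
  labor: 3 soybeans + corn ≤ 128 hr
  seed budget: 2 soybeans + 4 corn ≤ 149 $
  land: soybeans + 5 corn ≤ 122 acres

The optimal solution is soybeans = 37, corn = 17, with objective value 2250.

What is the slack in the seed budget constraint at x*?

seed budget used = 2·37 + 4·17 = 142; slack = 149 − 142 = 7.

7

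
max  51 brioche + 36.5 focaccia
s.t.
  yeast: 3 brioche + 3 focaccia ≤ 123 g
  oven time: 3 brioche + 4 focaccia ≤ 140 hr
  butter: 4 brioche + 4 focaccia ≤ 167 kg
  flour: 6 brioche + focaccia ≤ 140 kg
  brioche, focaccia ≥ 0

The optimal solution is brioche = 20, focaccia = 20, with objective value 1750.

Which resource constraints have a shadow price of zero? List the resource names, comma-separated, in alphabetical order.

yeast: 120/123 (slack 3)
oven time: 140/140 (binding)
butter: 160/167 (slack 7)
flour: 140/140 (binding)
By complementary slackness, a constraint with positive slack has shadow price 0 → butter, yeast.

butter, yeast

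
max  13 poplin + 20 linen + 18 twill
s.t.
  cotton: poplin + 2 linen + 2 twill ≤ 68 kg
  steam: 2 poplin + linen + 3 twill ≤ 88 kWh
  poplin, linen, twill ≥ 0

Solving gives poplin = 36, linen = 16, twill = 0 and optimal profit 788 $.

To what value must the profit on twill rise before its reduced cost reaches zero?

At the optimum: cotton uses 68 of 68 (binding); steam uses 88 of 88 (binding).
From A_Bᵀ y = c: 1·y_cotton + 2·y_steam = 13; 2·y_cotton + 1·y_steam = 20.
→ y_cotton = 9 and y_steam = 2.
twill enters the basis when its profit ≥ yᵀa₃ = 9·2 + 2·3 = 24.

24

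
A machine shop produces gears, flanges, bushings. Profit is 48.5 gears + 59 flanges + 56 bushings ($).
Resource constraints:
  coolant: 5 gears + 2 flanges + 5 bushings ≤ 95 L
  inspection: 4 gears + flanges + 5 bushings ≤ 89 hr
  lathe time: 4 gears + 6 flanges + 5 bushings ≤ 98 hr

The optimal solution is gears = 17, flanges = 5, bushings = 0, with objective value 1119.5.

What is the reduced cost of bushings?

Binding: coolant and lathe time. Non-binding: inspection (16 unused).
Since inspection is not tight, its dual is 0.
The binding rows give the dual system: 5·y_coolant + 4·y_lathe time = 48.5 and 2·y_coolant + 6·y_lathe time = 59.
This yields shadow prices y_coolant = 2.5, y_lathe time = 9.
Reduced cost of bushings: c₃ − yᵀa₃ = 56 − (2.5·5 + 9·5) = 56 − 57.5 = -1.5.

-1.5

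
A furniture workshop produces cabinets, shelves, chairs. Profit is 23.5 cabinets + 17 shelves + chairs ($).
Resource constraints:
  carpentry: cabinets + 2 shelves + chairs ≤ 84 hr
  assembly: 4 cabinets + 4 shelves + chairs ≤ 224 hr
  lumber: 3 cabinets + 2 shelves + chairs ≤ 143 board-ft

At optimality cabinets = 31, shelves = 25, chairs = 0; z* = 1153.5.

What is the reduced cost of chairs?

At the optimum: carpentry uses 81 of 84 (slack = 3); assembly uses 224 of 224 (binding); lumber uses 143 of 143 (binding).
Slack constraints have shadow price 0 (complementary slackness).
From A_Bᵀ y = c: 4·y_assembly + 3·y_lumber = 23.5; 4·y_assembly + 2·y_lumber = 17.
This yields shadow prices y_assembly = 1, y_lumber = 6.5.
Reduced cost of chairs: c₃ − yᵀa₃ = 1 − (1·1 + 6.5·1) = 1 − 7.5 = -6.5.

-6.5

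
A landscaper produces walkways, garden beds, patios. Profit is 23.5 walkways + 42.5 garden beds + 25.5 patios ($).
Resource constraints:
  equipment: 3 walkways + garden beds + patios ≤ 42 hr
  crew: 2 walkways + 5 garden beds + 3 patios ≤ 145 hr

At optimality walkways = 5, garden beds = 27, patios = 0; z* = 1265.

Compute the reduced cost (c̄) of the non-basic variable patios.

-1

Check each constraint at x*: equipment 42/42 (tight); crew 145/145 (tight).
From A_Bᵀ y = c: 3·y_equipment + 2·y_crew = 23.5; 1·y_equipment + 5·y_crew = 42.5.
This yields shadow prices y_equipment = 2.5, y_crew = 8.
Reduced cost of patios: c₃ − yᵀa₃ = 25.5 − (2.5·1 + 8·3) = 25.5 − 26.5 = -1.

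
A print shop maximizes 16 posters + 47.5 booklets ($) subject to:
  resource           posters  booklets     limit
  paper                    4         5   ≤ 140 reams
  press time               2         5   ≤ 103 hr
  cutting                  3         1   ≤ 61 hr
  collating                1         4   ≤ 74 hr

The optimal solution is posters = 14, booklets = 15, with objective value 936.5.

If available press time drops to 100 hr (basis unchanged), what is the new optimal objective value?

920

Binding: press time and collating. Non-binding: paper (9 unused), cutting (4 unused).
By complementary slackness, y = 0 for the non-binding constraints.
Dual feasibility on the basic columns requires 2·y_press time + 1·y_collating = 16, 5·y_press time + 4·y_collating = 47.5.
Solving: y_press time = 5.5, y_collating = 5.
Δz = y_press time·Δb = 5.5 × (-3) = -16.5, so new z* = 936.5 − 16.5 = 920.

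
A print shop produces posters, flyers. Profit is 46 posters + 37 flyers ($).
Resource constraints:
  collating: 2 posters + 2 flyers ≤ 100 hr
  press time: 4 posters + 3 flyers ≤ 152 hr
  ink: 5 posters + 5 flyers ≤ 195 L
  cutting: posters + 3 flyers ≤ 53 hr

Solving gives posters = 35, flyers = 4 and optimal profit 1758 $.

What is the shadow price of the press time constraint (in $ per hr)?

At the optimum: collating uses 78 of 100 (slack = 22); press time uses 152 of 152 (binding); ink uses 195 of 195 (binding); cutting uses 47 of 53 (slack = 6).
Slack constraints have shadow price 0 (complementary slackness).
The binding rows give the dual system: 4·y_press time + 5·y_ink = 46 and 3·y_press time + 5·y_ink = 37.
Solving: y_press time = 9, y_ink = 2.
Shadow price of press time = 9.

9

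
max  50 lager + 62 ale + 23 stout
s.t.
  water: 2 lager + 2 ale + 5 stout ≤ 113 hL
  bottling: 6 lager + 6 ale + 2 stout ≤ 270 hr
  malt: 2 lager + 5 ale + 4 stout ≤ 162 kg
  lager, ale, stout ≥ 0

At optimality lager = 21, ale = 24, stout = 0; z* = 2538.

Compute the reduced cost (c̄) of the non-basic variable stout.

-7

Check each constraint at x*: water 90/113 (slack 23); bottling 270/270 (tight); malt 162/162 (tight).
Slack constraints have shadow price 0 (complementary slackness).
From A_Bᵀ y = c: 6·y_bottling + 2·y_malt = 50; 6·y_bottling + 5·y_malt = 62.
Solving: y_bottling = 7, y_malt = 4.
Reduced cost of stout: c₃ − yᵀa₃ = 23 − (7·2 + 4·4) = 23 − 30 = -7.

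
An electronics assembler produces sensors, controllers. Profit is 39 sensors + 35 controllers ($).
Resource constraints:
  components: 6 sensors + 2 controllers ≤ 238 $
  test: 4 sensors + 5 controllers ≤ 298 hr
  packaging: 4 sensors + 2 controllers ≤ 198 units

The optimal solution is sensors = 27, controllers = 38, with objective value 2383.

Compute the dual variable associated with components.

2.5

At the optimum: components uses 238 of 238 (binding); test uses 298 of 298 (binding); packaging uses 184 of 198 (slack = 14).
Slack constraints have shadow price 0 (complementary slackness).
From A_Bᵀ y = c: 6·y_components + 4·y_test = 39; 2·y_components + 5·y_test = 35.
→ y_components = 2.5 and y_test = 6.
Shadow price of components = 2.5.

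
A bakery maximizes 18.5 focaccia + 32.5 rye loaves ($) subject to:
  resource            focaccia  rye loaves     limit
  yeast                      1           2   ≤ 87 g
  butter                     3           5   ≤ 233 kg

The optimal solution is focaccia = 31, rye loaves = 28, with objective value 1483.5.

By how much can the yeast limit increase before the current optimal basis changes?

Binding constraints: yeast, butter. The basis is B = [[1,2],[3,5]] with det -1.
Per unit increase in yeast, x* moves by d = (-5, 3).
The basis stays optimal until focaccia reaches 0; allowable increase = 6.2 g.

6.2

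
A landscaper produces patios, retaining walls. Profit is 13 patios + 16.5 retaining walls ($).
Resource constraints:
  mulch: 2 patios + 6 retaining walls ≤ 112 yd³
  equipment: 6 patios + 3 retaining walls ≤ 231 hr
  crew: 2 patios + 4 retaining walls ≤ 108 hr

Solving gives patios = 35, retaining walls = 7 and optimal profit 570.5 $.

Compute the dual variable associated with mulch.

2

Check each constraint at x*: mulch 112/112 (tight); equipment 231/231 (tight); crew 98/108 (slack 10).
Slack constraints have shadow price 0 (complementary slackness).
The binding rows give the dual system: 2·y_mulch + 6·y_equipment = 13 and 6·y_mulch + 3·y_equipment = 16.5.
Solving: y_mulch = 2, y_equipment = 1.5.
Shadow price of mulch = 2.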